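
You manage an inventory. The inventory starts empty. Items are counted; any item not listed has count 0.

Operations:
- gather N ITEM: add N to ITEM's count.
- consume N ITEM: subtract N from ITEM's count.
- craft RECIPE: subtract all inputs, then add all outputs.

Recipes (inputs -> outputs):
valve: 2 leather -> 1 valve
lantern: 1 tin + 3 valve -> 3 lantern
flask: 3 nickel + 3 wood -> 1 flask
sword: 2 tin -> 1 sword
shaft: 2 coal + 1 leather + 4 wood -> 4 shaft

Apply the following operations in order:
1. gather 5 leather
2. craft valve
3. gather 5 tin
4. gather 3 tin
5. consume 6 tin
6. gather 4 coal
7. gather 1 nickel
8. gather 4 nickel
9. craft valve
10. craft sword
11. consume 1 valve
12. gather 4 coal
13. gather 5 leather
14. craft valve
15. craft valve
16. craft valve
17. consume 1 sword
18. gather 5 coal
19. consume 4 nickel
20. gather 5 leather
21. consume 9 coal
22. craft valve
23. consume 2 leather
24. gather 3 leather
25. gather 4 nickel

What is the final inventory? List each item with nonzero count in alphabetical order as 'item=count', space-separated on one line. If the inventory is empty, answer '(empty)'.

Answer: coal=4 leather=4 nickel=5 valve=5

Derivation:
After 1 (gather 5 leather): leather=5
After 2 (craft valve): leather=3 valve=1
After 3 (gather 5 tin): leather=3 tin=5 valve=1
After 4 (gather 3 tin): leather=3 tin=8 valve=1
After 5 (consume 6 tin): leather=3 tin=2 valve=1
After 6 (gather 4 coal): coal=4 leather=3 tin=2 valve=1
After 7 (gather 1 nickel): coal=4 leather=3 nickel=1 tin=2 valve=1
After 8 (gather 4 nickel): coal=4 leather=3 nickel=5 tin=2 valve=1
After 9 (craft valve): coal=4 leather=1 nickel=5 tin=2 valve=2
After 10 (craft sword): coal=4 leather=1 nickel=5 sword=1 valve=2
After 11 (consume 1 valve): coal=4 leather=1 nickel=5 sword=1 valve=1
After 12 (gather 4 coal): coal=8 leather=1 nickel=5 sword=1 valve=1
After 13 (gather 5 leather): coal=8 leather=6 nickel=5 sword=1 valve=1
After 14 (craft valve): coal=8 leather=4 nickel=5 sword=1 valve=2
After 15 (craft valve): coal=8 leather=2 nickel=5 sword=1 valve=3
After 16 (craft valve): coal=8 nickel=5 sword=1 valve=4
After 17 (consume 1 sword): coal=8 nickel=5 valve=4
After 18 (gather 5 coal): coal=13 nickel=5 valve=4
After 19 (consume 4 nickel): coal=13 nickel=1 valve=4
After 20 (gather 5 leather): coal=13 leather=5 nickel=1 valve=4
After 21 (consume 9 coal): coal=4 leather=5 nickel=1 valve=4
After 22 (craft valve): coal=4 leather=3 nickel=1 valve=5
After 23 (consume 2 leather): coal=4 leather=1 nickel=1 valve=5
After 24 (gather 3 leather): coal=4 leather=4 nickel=1 valve=5
After 25 (gather 4 nickel): coal=4 leather=4 nickel=5 valve=5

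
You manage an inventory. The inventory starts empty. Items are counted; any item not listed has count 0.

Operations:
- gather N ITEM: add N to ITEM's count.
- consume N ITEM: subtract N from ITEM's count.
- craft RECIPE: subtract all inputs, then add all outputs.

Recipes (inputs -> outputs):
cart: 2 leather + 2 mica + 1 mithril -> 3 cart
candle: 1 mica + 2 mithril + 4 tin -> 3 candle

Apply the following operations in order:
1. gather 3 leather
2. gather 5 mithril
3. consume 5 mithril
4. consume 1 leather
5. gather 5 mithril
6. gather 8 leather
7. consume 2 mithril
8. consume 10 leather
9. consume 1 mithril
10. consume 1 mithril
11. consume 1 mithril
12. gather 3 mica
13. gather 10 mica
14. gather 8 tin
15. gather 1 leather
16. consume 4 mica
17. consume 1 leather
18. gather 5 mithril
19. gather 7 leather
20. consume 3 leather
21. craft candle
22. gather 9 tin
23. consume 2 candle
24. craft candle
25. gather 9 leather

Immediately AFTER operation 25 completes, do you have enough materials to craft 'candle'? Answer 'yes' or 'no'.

Answer: no

Derivation:
After 1 (gather 3 leather): leather=3
After 2 (gather 5 mithril): leather=3 mithril=5
After 3 (consume 5 mithril): leather=3
After 4 (consume 1 leather): leather=2
After 5 (gather 5 mithril): leather=2 mithril=5
After 6 (gather 8 leather): leather=10 mithril=5
After 7 (consume 2 mithril): leather=10 mithril=3
After 8 (consume 10 leather): mithril=3
After 9 (consume 1 mithril): mithril=2
After 10 (consume 1 mithril): mithril=1
After 11 (consume 1 mithril): (empty)
After 12 (gather 3 mica): mica=3
After 13 (gather 10 mica): mica=13
After 14 (gather 8 tin): mica=13 tin=8
After 15 (gather 1 leather): leather=1 mica=13 tin=8
After 16 (consume 4 mica): leather=1 mica=9 tin=8
After 17 (consume 1 leather): mica=9 tin=8
After 18 (gather 5 mithril): mica=9 mithril=5 tin=8
After 19 (gather 7 leather): leather=7 mica=9 mithril=5 tin=8
After 20 (consume 3 leather): leather=4 mica=9 mithril=5 tin=8
After 21 (craft candle): candle=3 leather=4 mica=8 mithril=3 tin=4
After 22 (gather 9 tin): candle=3 leather=4 mica=8 mithril=3 tin=13
After 23 (consume 2 candle): candle=1 leather=4 mica=8 mithril=3 tin=13
After 24 (craft candle): candle=4 leather=4 mica=7 mithril=1 tin=9
After 25 (gather 9 leather): candle=4 leather=13 mica=7 mithril=1 tin=9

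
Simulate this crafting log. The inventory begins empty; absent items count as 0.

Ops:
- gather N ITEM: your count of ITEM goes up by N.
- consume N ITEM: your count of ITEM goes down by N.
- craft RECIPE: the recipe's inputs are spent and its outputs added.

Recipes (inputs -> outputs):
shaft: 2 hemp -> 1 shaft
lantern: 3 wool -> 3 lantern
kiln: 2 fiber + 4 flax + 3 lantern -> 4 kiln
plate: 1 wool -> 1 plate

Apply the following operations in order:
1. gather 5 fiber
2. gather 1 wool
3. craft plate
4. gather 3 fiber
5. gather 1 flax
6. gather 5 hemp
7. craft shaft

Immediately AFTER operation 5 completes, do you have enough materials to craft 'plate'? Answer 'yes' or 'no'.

After 1 (gather 5 fiber): fiber=5
After 2 (gather 1 wool): fiber=5 wool=1
After 3 (craft plate): fiber=5 plate=1
After 4 (gather 3 fiber): fiber=8 plate=1
After 5 (gather 1 flax): fiber=8 flax=1 plate=1

Answer: no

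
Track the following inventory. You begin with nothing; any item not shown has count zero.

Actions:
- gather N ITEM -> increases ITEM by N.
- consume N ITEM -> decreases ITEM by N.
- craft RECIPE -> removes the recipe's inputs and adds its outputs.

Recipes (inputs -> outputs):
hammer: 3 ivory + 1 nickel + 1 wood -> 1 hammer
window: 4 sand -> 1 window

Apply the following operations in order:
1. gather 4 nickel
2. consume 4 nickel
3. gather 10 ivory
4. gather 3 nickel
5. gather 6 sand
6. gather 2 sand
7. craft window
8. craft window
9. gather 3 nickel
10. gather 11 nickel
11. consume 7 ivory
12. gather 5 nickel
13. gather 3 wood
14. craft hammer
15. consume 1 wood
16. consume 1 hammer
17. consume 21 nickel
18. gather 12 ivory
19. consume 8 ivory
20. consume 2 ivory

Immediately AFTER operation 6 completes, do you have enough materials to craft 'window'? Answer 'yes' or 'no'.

After 1 (gather 4 nickel): nickel=4
After 2 (consume 4 nickel): (empty)
After 3 (gather 10 ivory): ivory=10
After 4 (gather 3 nickel): ivory=10 nickel=3
After 5 (gather 6 sand): ivory=10 nickel=3 sand=6
After 6 (gather 2 sand): ivory=10 nickel=3 sand=8

Answer: yes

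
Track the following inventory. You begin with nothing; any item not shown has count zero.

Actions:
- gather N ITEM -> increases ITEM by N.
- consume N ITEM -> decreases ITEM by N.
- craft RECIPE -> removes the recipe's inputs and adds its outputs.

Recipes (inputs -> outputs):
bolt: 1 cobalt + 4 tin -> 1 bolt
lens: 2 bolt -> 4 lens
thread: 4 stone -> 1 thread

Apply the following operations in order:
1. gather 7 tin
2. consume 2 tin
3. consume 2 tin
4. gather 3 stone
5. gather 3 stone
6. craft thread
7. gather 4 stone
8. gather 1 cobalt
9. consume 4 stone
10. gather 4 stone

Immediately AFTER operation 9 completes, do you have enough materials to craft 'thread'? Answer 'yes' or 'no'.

Answer: no

Derivation:
After 1 (gather 7 tin): tin=7
After 2 (consume 2 tin): tin=5
After 3 (consume 2 tin): tin=3
After 4 (gather 3 stone): stone=3 tin=3
After 5 (gather 3 stone): stone=6 tin=3
After 6 (craft thread): stone=2 thread=1 tin=3
After 7 (gather 4 stone): stone=6 thread=1 tin=3
After 8 (gather 1 cobalt): cobalt=1 stone=6 thread=1 tin=3
After 9 (consume 4 stone): cobalt=1 stone=2 thread=1 tin=3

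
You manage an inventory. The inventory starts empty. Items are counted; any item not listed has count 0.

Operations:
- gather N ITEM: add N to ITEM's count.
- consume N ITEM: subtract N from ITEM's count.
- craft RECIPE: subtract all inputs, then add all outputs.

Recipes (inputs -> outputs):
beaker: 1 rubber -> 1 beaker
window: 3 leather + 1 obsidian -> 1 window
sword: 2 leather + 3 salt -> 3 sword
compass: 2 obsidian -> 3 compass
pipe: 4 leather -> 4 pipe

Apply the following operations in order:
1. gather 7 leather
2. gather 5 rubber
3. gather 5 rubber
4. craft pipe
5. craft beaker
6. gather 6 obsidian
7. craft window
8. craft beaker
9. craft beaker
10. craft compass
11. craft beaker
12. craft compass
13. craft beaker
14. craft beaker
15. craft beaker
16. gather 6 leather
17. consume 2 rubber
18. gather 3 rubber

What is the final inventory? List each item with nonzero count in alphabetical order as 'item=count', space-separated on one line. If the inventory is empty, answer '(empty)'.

Answer: beaker=7 compass=6 leather=6 obsidian=1 pipe=4 rubber=4 window=1

Derivation:
After 1 (gather 7 leather): leather=7
After 2 (gather 5 rubber): leather=7 rubber=5
After 3 (gather 5 rubber): leather=7 rubber=10
After 4 (craft pipe): leather=3 pipe=4 rubber=10
After 5 (craft beaker): beaker=1 leather=3 pipe=4 rubber=9
After 6 (gather 6 obsidian): beaker=1 leather=3 obsidian=6 pipe=4 rubber=9
After 7 (craft window): beaker=1 obsidian=5 pipe=4 rubber=9 window=1
After 8 (craft beaker): beaker=2 obsidian=5 pipe=4 rubber=8 window=1
After 9 (craft beaker): beaker=3 obsidian=5 pipe=4 rubber=7 window=1
After 10 (craft compass): beaker=3 compass=3 obsidian=3 pipe=4 rubber=7 window=1
After 11 (craft beaker): beaker=4 compass=3 obsidian=3 pipe=4 rubber=6 window=1
After 12 (craft compass): beaker=4 compass=6 obsidian=1 pipe=4 rubber=6 window=1
After 13 (craft beaker): beaker=5 compass=6 obsidian=1 pipe=4 rubber=5 window=1
After 14 (craft beaker): beaker=6 compass=6 obsidian=1 pipe=4 rubber=4 window=1
After 15 (craft beaker): beaker=7 compass=6 obsidian=1 pipe=4 rubber=3 window=1
After 16 (gather 6 leather): beaker=7 compass=6 leather=6 obsidian=1 pipe=4 rubber=3 window=1
After 17 (consume 2 rubber): beaker=7 compass=6 leather=6 obsidian=1 pipe=4 rubber=1 window=1
After 18 (gather 3 rubber): beaker=7 compass=6 leather=6 obsidian=1 pipe=4 rubber=4 window=1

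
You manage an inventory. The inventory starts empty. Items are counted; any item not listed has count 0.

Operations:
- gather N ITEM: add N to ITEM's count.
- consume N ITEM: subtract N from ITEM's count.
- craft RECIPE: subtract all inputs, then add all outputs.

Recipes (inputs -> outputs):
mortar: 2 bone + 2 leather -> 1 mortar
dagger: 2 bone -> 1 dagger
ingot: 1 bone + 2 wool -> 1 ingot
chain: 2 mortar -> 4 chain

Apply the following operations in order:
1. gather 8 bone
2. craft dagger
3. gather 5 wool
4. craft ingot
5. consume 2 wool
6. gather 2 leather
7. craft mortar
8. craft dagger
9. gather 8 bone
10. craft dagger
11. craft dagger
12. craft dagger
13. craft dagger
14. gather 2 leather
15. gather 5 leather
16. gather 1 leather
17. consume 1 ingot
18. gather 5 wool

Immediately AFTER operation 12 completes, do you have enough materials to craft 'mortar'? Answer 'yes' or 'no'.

Answer: no

Derivation:
After 1 (gather 8 bone): bone=8
After 2 (craft dagger): bone=6 dagger=1
After 3 (gather 5 wool): bone=6 dagger=1 wool=5
After 4 (craft ingot): bone=5 dagger=1 ingot=1 wool=3
After 5 (consume 2 wool): bone=5 dagger=1 ingot=1 wool=1
After 6 (gather 2 leather): bone=5 dagger=1 ingot=1 leather=2 wool=1
After 7 (craft mortar): bone=3 dagger=1 ingot=1 mortar=1 wool=1
After 8 (craft dagger): bone=1 dagger=2 ingot=1 mortar=1 wool=1
After 9 (gather 8 bone): bone=9 dagger=2 ingot=1 mortar=1 wool=1
After 10 (craft dagger): bone=7 dagger=3 ingot=1 mortar=1 wool=1
After 11 (craft dagger): bone=5 dagger=4 ingot=1 mortar=1 wool=1
After 12 (craft dagger): bone=3 dagger=5 ingot=1 mortar=1 wool=1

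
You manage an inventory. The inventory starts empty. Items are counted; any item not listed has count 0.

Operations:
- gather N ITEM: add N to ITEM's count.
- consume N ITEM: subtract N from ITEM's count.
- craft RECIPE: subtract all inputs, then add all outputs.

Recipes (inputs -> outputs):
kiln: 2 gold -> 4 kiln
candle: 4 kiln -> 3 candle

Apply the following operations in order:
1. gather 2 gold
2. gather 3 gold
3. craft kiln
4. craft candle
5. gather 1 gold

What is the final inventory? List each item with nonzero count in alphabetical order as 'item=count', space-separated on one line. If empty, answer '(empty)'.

Answer: candle=3 gold=4

Derivation:
After 1 (gather 2 gold): gold=2
After 2 (gather 3 gold): gold=5
After 3 (craft kiln): gold=3 kiln=4
After 4 (craft candle): candle=3 gold=3
After 5 (gather 1 gold): candle=3 gold=4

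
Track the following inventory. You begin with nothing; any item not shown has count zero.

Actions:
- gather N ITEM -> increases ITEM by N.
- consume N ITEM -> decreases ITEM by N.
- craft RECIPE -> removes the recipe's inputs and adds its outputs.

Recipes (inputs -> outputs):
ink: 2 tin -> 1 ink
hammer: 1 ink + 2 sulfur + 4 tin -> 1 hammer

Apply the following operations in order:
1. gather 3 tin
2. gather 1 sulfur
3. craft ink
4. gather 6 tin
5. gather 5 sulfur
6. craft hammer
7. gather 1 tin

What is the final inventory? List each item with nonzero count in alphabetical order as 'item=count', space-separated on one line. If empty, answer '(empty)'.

Answer: hammer=1 sulfur=4 tin=4

Derivation:
After 1 (gather 3 tin): tin=3
After 2 (gather 1 sulfur): sulfur=1 tin=3
After 3 (craft ink): ink=1 sulfur=1 tin=1
After 4 (gather 6 tin): ink=1 sulfur=1 tin=7
After 5 (gather 5 sulfur): ink=1 sulfur=6 tin=7
After 6 (craft hammer): hammer=1 sulfur=4 tin=3
After 7 (gather 1 tin): hammer=1 sulfur=4 tin=4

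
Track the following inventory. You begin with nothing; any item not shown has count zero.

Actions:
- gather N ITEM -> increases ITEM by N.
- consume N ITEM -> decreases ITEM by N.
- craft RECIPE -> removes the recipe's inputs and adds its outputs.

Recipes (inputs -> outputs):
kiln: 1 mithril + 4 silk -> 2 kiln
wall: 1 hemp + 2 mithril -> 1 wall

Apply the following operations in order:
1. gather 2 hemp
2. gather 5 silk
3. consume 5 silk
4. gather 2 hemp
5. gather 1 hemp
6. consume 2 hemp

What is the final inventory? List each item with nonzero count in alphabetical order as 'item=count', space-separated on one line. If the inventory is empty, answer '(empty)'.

After 1 (gather 2 hemp): hemp=2
After 2 (gather 5 silk): hemp=2 silk=5
After 3 (consume 5 silk): hemp=2
After 4 (gather 2 hemp): hemp=4
After 5 (gather 1 hemp): hemp=5
After 6 (consume 2 hemp): hemp=3

Answer: hemp=3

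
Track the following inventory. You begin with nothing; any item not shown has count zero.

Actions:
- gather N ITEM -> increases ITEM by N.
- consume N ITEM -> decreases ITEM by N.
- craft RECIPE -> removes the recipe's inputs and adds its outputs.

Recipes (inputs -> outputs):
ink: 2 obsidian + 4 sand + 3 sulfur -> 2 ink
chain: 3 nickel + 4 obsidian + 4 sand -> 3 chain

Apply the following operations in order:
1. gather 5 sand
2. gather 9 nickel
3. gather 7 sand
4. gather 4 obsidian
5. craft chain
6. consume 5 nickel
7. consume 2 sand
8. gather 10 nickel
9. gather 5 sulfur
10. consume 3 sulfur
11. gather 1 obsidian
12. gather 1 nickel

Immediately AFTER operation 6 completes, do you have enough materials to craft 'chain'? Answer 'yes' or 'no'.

After 1 (gather 5 sand): sand=5
After 2 (gather 9 nickel): nickel=9 sand=5
After 3 (gather 7 sand): nickel=9 sand=12
After 4 (gather 4 obsidian): nickel=9 obsidian=4 sand=12
After 5 (craft chain): chain=3 nickel=6 sand=8
After 6 (consume 5 nickel): chain=3 nickel=1 sand=8

Answer: no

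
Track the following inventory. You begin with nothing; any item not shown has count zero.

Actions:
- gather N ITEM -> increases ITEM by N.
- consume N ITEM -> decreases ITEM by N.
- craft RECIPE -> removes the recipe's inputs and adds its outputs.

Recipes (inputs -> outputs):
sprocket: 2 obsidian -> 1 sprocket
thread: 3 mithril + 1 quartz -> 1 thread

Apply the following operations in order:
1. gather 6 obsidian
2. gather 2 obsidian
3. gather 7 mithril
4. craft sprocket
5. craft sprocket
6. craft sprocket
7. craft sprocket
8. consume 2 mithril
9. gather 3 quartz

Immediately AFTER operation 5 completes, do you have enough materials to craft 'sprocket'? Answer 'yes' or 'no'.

Answer: yes

Derivation:
After 1 (gather 6 obsidian): obsidian=6
After 2 (gather 2 obsidian): obsidian=8
After 3 (gather 7 mithril): mithril=7 obsidian=8
After 4 (craft sprocket): mithril=7 obsidian=6 sprocket=1
After 5 (craft sprocket): mithril=7 obsidian=4 sprocket=2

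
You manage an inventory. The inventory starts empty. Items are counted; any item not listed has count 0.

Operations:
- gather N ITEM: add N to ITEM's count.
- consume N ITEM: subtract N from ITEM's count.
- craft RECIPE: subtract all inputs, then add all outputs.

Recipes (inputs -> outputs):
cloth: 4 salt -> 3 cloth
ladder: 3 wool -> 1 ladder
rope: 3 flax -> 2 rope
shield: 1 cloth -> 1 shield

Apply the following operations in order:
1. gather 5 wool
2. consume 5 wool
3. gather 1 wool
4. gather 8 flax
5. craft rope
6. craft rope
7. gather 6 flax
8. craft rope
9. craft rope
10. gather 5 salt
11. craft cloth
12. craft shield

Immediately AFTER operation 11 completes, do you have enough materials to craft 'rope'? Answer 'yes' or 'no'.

After 1 (gather 5 wool): wool=5
After 2 (consume 5 wool): (empty)
After 3 (gather 1 wool): wool=1
After 4 (gather 8 flax): flax=8 wool=1
After 5 (craft rope): flax=5 rope=2 wool=1
After 6 (craft rope): flax=2 rope=4 wool=1
After 7 (gather 6 flax): flax=8 rope=4 wool=1
After 8 (craft rope): flax=5 rope=6 wool=1
After 9 (craft rope): flax=2 rope=8 wool=1
After 10 (gather 5 salt): flax=2 rope=8 salt=5 wool=1
After 11 (craft cloth): cloth=3 flax=2 rope=8 salt=1 wool=1

Answer: no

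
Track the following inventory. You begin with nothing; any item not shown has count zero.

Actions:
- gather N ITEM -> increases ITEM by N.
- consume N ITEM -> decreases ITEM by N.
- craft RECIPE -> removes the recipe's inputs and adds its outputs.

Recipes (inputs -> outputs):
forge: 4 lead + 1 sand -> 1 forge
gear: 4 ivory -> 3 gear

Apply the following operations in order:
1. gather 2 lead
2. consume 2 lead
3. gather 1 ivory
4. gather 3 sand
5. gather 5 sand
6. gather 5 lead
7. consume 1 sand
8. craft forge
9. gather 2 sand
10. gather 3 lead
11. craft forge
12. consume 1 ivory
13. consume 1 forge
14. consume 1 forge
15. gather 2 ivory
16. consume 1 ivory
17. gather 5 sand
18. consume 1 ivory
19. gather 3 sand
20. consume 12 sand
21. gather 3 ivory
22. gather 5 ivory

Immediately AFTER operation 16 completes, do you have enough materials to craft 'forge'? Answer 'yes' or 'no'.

Answer: no

Derivation:
After 1 (gather 2 lead): lead=2
After 2 (consume 2 lead): (empty)
After 3 (gather 1 ivory): ivory=1
After 4 (gather 3 sand): ivory=1 sand=3
After 5 (gather 5 sand): ivory=1 sand=8
After 6 (gather 5 lead): ivory=1 lead=5 sand=8
After 7 (consume 1 sand): ivory=1 lead=5 sand=7
After 8 (craft forge): forge=1 ivory=1 lead=1 sand=6
After 9 (gather 2 sand): forge=1 ivory=1 lead=1 sand=8
After 10 (gather 3 lead): forge=1 ivory=1 lead=4 sand=8
After 11 (craft forge): forge=2 ivory=1 sand=7
After 12 (consume 1 ivory): forge=2 sand=7
After 13 (consume 1 forge): forge=1 sand=7
After 14 (consume 1 forge): sand=7
After 15 (gather 2 ivory): ivory=2 sand=7
After 16 (consume 1 ivory): ivory=1 sand=7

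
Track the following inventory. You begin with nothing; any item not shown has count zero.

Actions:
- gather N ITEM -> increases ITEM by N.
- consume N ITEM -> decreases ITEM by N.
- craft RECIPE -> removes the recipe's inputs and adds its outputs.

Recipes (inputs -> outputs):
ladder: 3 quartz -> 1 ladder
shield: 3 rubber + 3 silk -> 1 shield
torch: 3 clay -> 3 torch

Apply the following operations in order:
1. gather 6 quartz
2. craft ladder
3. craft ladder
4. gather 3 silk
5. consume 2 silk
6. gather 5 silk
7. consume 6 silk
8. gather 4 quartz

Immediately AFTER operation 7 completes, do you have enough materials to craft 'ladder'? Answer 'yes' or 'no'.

Answer: no

Derivation:
After 1 (gather 6 quartz): quartz=6
After 2 (craft ladder): ladder=1 quartz=3
After 3 (craft ladder): ladder=2
After 4 (gather 3 silk): ladder=2 silk=3
After 5 (consume 2 silk): ladder=2 silk=1
After 6 (gather 5 silk): ladder=2 silk=6
After 7 (consume 6 silk): ladder=2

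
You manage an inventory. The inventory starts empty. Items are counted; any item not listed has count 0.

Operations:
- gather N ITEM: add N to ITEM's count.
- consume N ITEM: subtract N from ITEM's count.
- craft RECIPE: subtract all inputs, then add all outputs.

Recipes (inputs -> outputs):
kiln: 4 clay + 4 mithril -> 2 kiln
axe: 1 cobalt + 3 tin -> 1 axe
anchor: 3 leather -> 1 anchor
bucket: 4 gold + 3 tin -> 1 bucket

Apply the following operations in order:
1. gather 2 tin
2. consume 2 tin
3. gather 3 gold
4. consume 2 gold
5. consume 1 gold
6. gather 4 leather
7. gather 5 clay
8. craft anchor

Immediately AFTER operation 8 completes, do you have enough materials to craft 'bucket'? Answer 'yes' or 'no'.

Answer: no

Derivation:
After 1 (gather 2 tin): tin=2
After 2 (consume 2 tin): (empty)
After 3 (gather 3 gold): gold=3
After 4 (consume 2 gold): gold=1
After 5 (consume 1 gold): (empty)
After 6 (gather 4 leather): leather=4
After 7 (gather 5 clay): clay=5 leather=4
After 8 (craft anchor): anchor=1 clay=5 leather=1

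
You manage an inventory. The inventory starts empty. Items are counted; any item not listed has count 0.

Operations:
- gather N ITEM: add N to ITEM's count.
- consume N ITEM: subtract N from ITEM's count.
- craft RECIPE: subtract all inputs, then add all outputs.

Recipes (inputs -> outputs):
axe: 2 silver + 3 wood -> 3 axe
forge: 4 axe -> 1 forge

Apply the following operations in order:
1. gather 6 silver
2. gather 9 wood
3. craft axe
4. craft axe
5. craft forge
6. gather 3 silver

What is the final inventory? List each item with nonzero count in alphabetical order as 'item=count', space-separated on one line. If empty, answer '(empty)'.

After 1 (gather 6 silver): silver=6
After 2 (gather 9 wood): silver=6 wood=9
After 3 (craft axe): axe=3 silver=4 wood=6
After 4 (craft axe): axe=6 silver=2 wood=3
After 5 (craft forge): axe=2 forge=1 silver=2 wood=3
After 6 (gather 3 silver): axe=2 forge=1 silver=5 wood=3

Answer: axe=2 forge=1 silver=5 wood=3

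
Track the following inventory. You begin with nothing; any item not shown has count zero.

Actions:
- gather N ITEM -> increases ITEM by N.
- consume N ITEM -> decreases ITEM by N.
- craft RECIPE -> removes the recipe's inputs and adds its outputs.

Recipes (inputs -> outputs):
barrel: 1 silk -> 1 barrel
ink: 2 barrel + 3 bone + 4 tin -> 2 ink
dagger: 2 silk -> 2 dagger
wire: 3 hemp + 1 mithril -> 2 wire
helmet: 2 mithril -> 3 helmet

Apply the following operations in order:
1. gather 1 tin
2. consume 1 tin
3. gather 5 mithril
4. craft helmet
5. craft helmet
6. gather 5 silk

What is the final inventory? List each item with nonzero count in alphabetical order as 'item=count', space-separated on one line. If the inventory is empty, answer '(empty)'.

After 1 (gather 1 tin): tin=1
After 2 (consume 1 tin): (empty)
After 3 (gather 5 mithril): mithril=5
After 4 (craft helmet): helmet=3 mithril=3
After 5 (craft helmet): helmet=6 mithril=1
After 6 (gather 5 silk): helmet=6 mithril=1 silk=5

Answer: helmet=6 mithril=1 silk=5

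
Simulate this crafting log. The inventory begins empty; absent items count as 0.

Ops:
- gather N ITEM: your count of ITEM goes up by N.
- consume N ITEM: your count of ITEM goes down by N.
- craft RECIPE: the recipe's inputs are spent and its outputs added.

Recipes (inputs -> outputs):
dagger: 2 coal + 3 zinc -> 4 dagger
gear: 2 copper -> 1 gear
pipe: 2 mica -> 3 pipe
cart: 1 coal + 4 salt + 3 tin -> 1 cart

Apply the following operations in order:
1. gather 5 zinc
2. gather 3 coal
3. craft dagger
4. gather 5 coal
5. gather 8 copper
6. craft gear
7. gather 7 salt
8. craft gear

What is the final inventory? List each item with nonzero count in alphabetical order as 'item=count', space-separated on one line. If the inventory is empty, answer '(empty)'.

After 1 (gather 5 zinc): zinc=5
After 2 (gather 3 coal): coal=3 zinc=5
After 3 (craft dagger): coal=1 dagger=4 zinc=2
After 4 (gather 5 coal): coal=6 dagger=4 zinc=2
After 5 (gather 8 copper): coal=6 copper=8 dagger=4 zinc=2
After 6 (craft gear): coal=6 copper=6 dagger=4 gear=1 zinc=2
After 7 (gather 7 salt): coal=6 copper=6 dagger=4 gear=1 salt=7 zinc=2
After 8 (craft gear): coal=6 copper=4 dagger=4 gear=2 salt=7 zinc=2

Answer: coal=6 copper=4 dagger=4 gear=2 salt=7 zinc=2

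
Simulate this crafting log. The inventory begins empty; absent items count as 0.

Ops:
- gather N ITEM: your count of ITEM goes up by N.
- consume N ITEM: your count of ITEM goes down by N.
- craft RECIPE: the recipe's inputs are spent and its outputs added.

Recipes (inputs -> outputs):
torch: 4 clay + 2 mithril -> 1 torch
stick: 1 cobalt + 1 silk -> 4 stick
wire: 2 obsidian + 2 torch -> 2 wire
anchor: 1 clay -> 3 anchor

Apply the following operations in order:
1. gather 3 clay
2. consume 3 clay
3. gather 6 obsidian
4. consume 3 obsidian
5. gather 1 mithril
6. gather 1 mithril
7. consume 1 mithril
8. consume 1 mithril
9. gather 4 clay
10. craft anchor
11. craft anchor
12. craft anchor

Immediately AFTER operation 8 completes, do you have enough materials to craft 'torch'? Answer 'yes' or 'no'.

Answer: no

Derivation:
After 1 (gather 3 clay): clay=3
After 2 (consume 3 clay): (empty)
After 3 (gather 6 obsidian): obsidian=6
After 4 (consume 3 obsidian): obsidian=3
After 5 (gather 1 mithril): mithril=1 obsidian=3
After 6 (gather 1 mithril): mithril=2 obsidian=3
After 7 (consume 1 mithril): mithril=1 obsidian=3
After 8 (consume 1 mithril): obsidian=3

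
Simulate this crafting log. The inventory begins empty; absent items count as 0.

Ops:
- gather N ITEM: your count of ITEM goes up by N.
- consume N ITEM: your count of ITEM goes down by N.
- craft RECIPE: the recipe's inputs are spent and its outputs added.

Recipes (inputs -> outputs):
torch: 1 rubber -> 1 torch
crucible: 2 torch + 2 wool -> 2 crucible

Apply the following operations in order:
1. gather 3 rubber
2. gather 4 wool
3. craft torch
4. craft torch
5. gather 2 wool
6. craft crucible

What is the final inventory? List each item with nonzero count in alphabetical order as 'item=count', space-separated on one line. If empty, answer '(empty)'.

Answer: crucible=2 rubber=1 wool=4

Derivation:
After 1 (gather 3 rubber): rubber=3
After 2 (gather 4 wool): rubber=3 wool=4
After 3 (craft torch): rubber=2 torch=1 wool=4
After 4 (craft torch): rubber=1 torch=2 wool=4
After 5 (gather 2 wool): rubber=1 torch=2 wool=6
After 6 (craft crucible): crucible=2 rubber=1 wool=4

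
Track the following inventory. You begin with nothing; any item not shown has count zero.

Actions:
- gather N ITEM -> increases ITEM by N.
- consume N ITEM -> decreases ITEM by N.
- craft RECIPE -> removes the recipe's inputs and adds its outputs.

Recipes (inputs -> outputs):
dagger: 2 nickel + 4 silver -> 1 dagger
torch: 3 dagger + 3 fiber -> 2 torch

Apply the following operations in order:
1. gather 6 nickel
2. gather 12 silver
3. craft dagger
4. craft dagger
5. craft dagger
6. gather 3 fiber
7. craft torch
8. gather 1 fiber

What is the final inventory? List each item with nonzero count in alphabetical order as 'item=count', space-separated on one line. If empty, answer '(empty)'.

Answer: fiber=1 torch=2

Derivation:
After 1 (gather 6 nickel): nickel=6
After 2 (gather 12 silver): nickel=6 silver=12
After 3 (craft dagger): dagger=1 nickel=4 silver=8
After 4 (craft dagger): dagger=2 nickel=2 silver=4
After 5 (craft dagger): dagger=3
After 6 (gather 3 fiber): dagger=3 fiber=3
After 7 (craft torch): torch=2
After 8 (gather 1 fiber): fiber=1 torch=2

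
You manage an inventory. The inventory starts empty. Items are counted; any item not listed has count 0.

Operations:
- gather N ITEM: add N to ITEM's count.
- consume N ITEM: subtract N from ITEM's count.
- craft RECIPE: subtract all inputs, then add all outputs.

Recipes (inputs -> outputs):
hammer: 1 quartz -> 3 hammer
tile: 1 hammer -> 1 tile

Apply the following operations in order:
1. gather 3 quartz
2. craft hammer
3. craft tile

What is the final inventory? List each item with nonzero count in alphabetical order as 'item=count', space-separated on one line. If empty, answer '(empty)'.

Answer: hammer=2 quartz=2 tile=1

Derivation:
After 1 (gather 3 quartz): quartz=3
After 2 (craft hammer): hammer=3 quartz=2
After 3 (craft tile): hammer=2 quartz=2 tile=1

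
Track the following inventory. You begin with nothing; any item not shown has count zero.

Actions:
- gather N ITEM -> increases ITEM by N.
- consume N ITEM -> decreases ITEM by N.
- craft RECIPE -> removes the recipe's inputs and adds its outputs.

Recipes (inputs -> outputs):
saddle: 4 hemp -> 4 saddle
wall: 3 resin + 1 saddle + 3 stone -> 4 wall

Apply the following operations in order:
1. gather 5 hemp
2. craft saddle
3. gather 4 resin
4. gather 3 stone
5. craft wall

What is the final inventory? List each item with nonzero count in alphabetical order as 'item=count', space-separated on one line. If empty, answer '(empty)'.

After 1 (gather 5 hemp): hemp=5
After 2 (craft saddle): hemp=1 saddle=4
After 3 (gather 4 resin): hemp=1 resin=4 saddle=4
After 4 (gather 3 stone): hemp=1 resin=4 saddle=4 stone=3
After 5 (craft wall): hemp=1 resin=1 saddle=3 wall=4

Answer: hemp=1 resin=1 saddle=3 wall=4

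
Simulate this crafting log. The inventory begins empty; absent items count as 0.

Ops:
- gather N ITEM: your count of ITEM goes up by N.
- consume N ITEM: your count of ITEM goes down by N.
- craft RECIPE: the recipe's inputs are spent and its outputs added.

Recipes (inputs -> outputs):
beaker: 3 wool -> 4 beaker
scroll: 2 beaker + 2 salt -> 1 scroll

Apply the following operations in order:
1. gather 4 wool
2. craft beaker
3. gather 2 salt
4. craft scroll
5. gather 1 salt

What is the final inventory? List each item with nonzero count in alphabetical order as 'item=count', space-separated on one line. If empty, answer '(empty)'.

Answer: beaker=2 salt=1 scroll=1 wool=1

Derivation:
After 1 (gather 4 wool): wool=4
After 2 (craft beaker): beaker=4 wool=1
After 3 (gather 2 salt): beaker=4 salt=2 wool=1
After 4 (craft scroll): beaker=2 scroll=1 wool=1
After 5 (gather 1 salt): beaker=2 salt=1 scroll=1 wool=1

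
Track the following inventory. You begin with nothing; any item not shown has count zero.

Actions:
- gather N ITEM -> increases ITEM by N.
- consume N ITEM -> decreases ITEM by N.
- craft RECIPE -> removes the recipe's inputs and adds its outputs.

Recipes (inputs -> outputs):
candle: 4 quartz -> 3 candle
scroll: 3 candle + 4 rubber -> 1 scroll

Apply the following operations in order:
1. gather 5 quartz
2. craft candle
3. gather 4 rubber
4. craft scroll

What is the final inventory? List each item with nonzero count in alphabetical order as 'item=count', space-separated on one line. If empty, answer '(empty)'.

Answer: quartz=1 scroll=1

Derivation:
After 1 (gather 5 quartz): quartz=5
After 2 (craft candle): candle=3 quartz=1
After 3 (gather 4 rubber): candle=3 quartz=1 rubber=4
After 4 (craft scroll): quartz=1 scroll=1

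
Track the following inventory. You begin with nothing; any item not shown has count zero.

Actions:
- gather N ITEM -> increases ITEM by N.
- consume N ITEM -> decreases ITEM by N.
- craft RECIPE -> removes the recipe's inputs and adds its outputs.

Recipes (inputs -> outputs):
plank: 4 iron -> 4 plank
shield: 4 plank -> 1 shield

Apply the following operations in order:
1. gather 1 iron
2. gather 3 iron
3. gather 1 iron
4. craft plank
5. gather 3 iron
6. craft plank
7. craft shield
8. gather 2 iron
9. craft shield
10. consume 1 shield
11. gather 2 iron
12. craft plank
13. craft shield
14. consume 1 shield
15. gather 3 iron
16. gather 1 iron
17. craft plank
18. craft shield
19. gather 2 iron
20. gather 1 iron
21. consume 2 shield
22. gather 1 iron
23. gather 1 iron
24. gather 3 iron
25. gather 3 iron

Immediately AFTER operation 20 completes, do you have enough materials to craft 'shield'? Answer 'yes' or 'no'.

Answer: no

Derivation:
After 1 (gather 1 iron): iron=1
After 2 (gather 3 iron): iron=4
After 3 (gather 1 iron): iron=5
After 4 (craft plank): iron=1 plank=4
After 5 (gather 3 iron): iron=4 plank=4
After 6 (craft plank): plank=8
After 7 (craft shield): plank=4 shield=1
After 8 (gather 2 iron): iron=2 plank=4 shield=1
After 9 (craft shield): iron=2 shield=2
After 10 (consume 1 shield): iron=2 shield=1
After 11 (gather 2 iron): iron=4 shield=1
After 12 (craft plank): plank=4 shield=1
After 13 (craft shield): shield=2
After 14 (consume 1 shield): shield=1
After 15 (gather 3 iron): iron=3 shield=1
After 16 (gather 1 iron): iron=4 shield=1
After 17 (craft plank): plank=4 shield=1
After 18 (craft shield): shield=2
After 19 (gather 2 iron): iron=2 shield=2
After 20 (gather 1 iron): iron=3 shield=2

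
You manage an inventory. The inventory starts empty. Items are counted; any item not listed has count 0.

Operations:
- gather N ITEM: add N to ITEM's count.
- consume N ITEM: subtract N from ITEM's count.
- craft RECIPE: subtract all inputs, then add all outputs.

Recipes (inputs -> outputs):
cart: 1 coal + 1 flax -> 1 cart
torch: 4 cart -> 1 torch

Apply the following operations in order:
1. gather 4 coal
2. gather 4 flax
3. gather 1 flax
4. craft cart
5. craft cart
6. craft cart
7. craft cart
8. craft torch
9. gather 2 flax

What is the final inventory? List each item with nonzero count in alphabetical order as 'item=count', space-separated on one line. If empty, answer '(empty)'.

Answer: flax=3 torch=1

Derivation:
After 1 (gather 4 coal): coal=4
After 2 (gather 4 flax): coal=4 flax=4
After 3 (gather 1 flax): coal=4 flax=5
After 4 (craft cart): cart=1 coal=3 flax=4
After 5 (craft cart): cart=2 coal=2 flax=3
After 6 (craft cart): cart=3 coal=1 flax=2
After 7 (craft cart): cart=4 flax=1
After 8 (craft torch): flax=1 torch=1
After 9 (gather 2 flax): flax=3 torch=1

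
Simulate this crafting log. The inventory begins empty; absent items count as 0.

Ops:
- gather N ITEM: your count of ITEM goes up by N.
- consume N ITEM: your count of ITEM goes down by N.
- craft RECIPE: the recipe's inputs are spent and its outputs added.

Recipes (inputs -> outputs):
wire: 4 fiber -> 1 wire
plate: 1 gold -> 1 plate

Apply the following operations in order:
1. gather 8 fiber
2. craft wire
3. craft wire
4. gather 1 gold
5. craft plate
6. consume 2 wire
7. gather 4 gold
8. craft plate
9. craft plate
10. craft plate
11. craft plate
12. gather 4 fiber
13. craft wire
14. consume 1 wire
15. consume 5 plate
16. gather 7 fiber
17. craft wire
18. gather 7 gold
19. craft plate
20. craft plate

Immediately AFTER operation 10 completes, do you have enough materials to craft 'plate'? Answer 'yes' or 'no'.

After 1 (gather 8 fiber): fiber=8
After 2 (craft wire): fiber=4 wire=1
After 3 (craft wire): wire=2
After 4 (gather 1 gold): gold=1 wire=2
After 5 (craft plate): plate=1 wire=2
After 6 (consume 2 wire): plate=1
After 7 (gather 4 gold): gold=4 plate=1
After 8 (craft plate): gold=3 plate=2
After 9 (craft plate): gold=2 plate=3
After 10 (craft plate): gold=1 plate=4

Answer: yes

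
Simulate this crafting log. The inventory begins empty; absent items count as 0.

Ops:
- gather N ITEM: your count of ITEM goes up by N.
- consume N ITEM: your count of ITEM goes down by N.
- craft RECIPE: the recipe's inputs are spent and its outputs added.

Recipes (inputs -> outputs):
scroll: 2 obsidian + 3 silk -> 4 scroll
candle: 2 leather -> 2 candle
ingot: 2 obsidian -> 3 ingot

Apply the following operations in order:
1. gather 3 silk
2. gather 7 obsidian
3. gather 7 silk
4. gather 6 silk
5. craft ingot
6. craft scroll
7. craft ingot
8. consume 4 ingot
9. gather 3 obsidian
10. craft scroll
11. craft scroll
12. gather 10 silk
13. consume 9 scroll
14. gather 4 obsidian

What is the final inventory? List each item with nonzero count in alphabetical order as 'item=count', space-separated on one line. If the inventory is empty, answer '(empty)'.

Answer: ingot=2 obsidian=4 scroll=3 silk=17

Derivation:
After 1 (gather 3 silk): silk=3
After 2 (gather 7 obsidian): obsidian=7 silk=3
After 3 (gather 7 silk): obsidian=7 silk=10
After 4 (gather 6 silk): obsidian=7 silk=16
After 5 (craft ingot): ingot=3 obsidian=5 silk=16
After 6 (craft scroll): ingot=3 obsidian=3 scroll=4 silk=13
After 7 (craft ingot): ingot=6 obsidian=1 scroll=4 silk=13
After 8 (consume 4 ingot): ingot=2 obsidian=1 scroll=4 silk=13
After 9 (gather 3 obsidian): ingot=2 obsidian=4 scroll=4 silk=13
After 10 (craft scroll): ingot=2 obsidian=2 scroll=8 silk=10
After 11 (craft scroll): ingot=2 scroll=12 silk=7
After 12 (gather 10 silk): ingot=2 scroll=12 silk=17
After 13 (consume 9 scroll): ingot=2 scroll=3 silk=17
After 14 (gather 4 obsidian): ingot=2 obsidian=4 scroll=3 silk=17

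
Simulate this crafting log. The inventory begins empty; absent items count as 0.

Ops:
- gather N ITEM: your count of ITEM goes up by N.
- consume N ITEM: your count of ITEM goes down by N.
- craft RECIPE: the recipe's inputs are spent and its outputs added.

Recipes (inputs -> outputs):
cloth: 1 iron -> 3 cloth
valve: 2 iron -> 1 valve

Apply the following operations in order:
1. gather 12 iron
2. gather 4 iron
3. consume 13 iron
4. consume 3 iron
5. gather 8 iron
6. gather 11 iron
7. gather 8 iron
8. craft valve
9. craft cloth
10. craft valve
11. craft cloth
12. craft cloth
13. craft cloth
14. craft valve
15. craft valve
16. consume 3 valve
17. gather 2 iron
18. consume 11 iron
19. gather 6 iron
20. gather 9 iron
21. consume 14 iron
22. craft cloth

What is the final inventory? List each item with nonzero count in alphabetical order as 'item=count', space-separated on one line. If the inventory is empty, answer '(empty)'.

Answer: cloth=15 iron=6 valve=1

Derivation:
After 1 (gather 12 iron): iron=12
After 2 (gather 4 iron): iron=16
After 3 (consume 13 iron): iron=3
After 4 (consume 3 iron): (empty)
After 5 (gather 8 iron): iron=8
After 6 (gather 11 iron): iron=19
After 7 (gather 8 iron): iron=27
After 8 (craft valve): iron=25 valve=1
After 9 (craft cloth): cloth=3 iron=24 valve=1
After 10 (craft valve): cloth=3 iron=22 valve=2
After 11 (craft cloth): cloth=6 iron=21 valve=2
After 12 (craft cloth): cloth=9 iron=20 valve=2
After 13 (craft cloth): cloth=12 iron=19 valve=2
After 14 (craft valve): cloth=12 iron=17 valve=3
After 15 (craft valve): cloth=12 iron=15 valve=4
After 16 (consume 3 valve): cloth=12 iron=15 valve=1
After 17 (gather 2 iron): cloth=12 iron=17 valve=1
After 18 (consume 11 iron): cloth=12 iron=6 valve=1
After 19 (gather 6 iron): cloth=12 iron=12 valve=1
After 20 (gather 9 iron): cloth=12 iron=21 valve=1
After 21 (consume 14 iron): cloth=12 iron=7 valve=1
After 22 (craft cloth): cloth=15 iron=6 valve=1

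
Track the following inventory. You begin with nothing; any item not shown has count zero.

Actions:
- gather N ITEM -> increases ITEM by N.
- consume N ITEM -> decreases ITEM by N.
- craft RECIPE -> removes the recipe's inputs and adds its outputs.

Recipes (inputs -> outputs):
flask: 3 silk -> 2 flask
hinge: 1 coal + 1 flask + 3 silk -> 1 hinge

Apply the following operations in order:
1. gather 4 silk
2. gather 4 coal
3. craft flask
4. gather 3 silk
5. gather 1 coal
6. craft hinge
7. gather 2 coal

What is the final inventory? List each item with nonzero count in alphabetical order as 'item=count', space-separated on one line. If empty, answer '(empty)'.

Answer: coal=6 flask=1 hinge=1 silk=1

Derivation:
After 1 (gather 4 silk): silk=4
After 2 (gather 4 coal): coal=4 silk=4
After 3 (craft flask): coal=4 flask=2 silk=1
After 4 (gather 3 silk): coal=4 flask=2 silk=4
After 5 (gather 1 coal): coal=5 flask=2 silk=4
After 6 (craft hinge): coal=4 flask=1 hinge=1 silk=1
After 7 (gather 2 coal): coal=6 flask=1 hinge=1 silk=1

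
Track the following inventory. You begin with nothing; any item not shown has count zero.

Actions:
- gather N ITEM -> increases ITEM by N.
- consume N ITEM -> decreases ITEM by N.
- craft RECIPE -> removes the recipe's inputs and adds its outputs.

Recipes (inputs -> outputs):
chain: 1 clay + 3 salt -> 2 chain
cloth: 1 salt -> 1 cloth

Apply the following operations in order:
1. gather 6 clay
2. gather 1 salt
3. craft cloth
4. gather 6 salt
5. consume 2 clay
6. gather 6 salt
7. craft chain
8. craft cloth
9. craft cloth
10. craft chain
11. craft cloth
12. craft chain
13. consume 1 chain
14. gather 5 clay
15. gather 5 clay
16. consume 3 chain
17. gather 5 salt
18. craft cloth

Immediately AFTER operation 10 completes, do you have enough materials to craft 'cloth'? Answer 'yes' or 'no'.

After 1 (gather 6 clay): clay=6
After 2 (gather 1 salt): clay=6 salt=1
After 3 (craft cloth): clay=6 cloth=1
After 4 (gather 6 salt): clay=6 cloth=1 salt=6
After 5 (consume 2 clay): clay=4 cloth=1 salt=6
After 6 (gather 6 salt): clay=4 cloth=1 salt=12
After 7 (craft chain): chain=2 clay=3 cloth=1 salt=9
After 8 (craft cloth): chain=2 clay=3 cloth=2 salt=8
After 9 (craft cloth): chain=2 clay=3 cloth=3 salt=7
After 10 (craft chain): chain=4 clay=2 cloth=3 salt=4

Answer: yes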